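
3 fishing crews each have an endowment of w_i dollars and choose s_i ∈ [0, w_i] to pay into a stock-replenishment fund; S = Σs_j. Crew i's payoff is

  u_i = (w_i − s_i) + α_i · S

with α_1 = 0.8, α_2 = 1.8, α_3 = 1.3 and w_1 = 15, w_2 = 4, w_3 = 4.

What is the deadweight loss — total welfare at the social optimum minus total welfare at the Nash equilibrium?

∂u_i/∂s_i = α_i − 1, so crew i contributes w_i if α_i > 1, else 0.
α_i > 1 for i ∈ {2, 3}; NE contributions (0, 4, 4), S = 8.
W^NE = Σw_i − S^NE + (Σα_i)·S^NE = 23 + 2.9·8 = 46.2.
Planner: ∂(Σu_j)/∂s_i = Σα_j − 1 = 2.9 > 0, so everyone contributes w_i; S^SO = 23, W^SO = 23 + 2.9·23 = 89.7.
Deadweight loss = 43.5.

43.5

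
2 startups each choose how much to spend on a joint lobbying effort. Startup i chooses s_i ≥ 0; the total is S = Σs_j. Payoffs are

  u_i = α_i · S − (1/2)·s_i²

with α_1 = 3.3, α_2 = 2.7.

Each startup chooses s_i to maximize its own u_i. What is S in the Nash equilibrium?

Startup i's FOC: ∂u_i/∂s_i = α_i − s_i = 0, so s_i* = α_i.
NE contributions = (3.3, 2.7); S = 6.

6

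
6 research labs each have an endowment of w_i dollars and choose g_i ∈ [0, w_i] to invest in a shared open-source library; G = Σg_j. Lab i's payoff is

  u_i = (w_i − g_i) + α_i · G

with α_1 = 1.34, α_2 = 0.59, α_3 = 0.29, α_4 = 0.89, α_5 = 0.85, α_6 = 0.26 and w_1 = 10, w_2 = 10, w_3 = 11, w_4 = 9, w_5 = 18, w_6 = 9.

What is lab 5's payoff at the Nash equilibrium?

∂u_i/∂g_i = α_i − 1, so lab i contributes w_i if α_i > 1, else 0.
α_i > 1 for i ∈ {1}; NE contributions (10, 0, 0, 0, 0, 0), G = 10.
u_5 = (18 − 0) + 0.85·10 = 26.5.

26.5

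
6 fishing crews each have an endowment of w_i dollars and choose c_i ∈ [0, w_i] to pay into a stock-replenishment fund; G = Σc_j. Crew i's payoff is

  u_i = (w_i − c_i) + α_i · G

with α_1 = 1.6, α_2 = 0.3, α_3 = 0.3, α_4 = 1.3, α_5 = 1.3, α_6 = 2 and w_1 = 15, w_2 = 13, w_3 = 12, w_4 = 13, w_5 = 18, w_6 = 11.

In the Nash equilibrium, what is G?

∂u_i/∂c_i = α_i − 1, so crew i contributes w_i if α_i > 1, else 0.
α_i > 1 for i ∈ {1, 4, 5, 6}; NE contributions (15, 0, 0, 13, 18, 11), G = 57.

57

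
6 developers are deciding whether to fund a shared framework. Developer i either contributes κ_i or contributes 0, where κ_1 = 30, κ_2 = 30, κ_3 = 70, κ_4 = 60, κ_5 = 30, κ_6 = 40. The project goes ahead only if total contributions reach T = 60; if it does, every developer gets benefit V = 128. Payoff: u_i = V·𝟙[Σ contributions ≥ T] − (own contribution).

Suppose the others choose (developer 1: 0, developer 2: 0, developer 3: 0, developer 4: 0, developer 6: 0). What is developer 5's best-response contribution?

Others' total = 0. Even contributing 30 gives 30 < 60: no benefit either way.
Best response: 0.

0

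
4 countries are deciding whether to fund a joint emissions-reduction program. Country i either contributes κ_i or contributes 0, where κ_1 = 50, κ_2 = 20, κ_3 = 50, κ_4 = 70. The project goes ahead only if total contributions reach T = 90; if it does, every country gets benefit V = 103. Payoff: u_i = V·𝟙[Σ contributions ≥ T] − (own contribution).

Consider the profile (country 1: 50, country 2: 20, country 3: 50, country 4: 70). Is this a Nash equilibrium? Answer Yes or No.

Total = 190 ≥ 90: provided.
Country 1 (pledges 50, payoff 53): dropping to 0 → total 140, payoff 103. Profitable deviation.

No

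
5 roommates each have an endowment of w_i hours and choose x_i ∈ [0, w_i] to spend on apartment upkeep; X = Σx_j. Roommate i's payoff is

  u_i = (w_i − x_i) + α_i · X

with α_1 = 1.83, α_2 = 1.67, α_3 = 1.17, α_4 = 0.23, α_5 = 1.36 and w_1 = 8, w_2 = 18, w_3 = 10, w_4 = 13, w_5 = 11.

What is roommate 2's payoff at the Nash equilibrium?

78.49

∂u_i/∂x_i = α_i − 1, so roommate i contributes w_i if α_i > 1, else 0.
α_i > 1 for i ∈ {1, 2, 3, 5}; NE contributions (8, 18, 10, 0, 11), X = 47.
u_2 = (18 − 18) + 1.67·47 = 78.49.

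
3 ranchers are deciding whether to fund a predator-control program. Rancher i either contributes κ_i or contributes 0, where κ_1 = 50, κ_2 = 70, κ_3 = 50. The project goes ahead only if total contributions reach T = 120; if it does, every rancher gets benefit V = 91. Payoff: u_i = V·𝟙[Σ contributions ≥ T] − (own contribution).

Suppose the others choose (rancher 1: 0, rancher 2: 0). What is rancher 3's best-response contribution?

Others' total = 0. Even contributing 50 gives 50 < 120: no benefit either way.
Best response: 0.

0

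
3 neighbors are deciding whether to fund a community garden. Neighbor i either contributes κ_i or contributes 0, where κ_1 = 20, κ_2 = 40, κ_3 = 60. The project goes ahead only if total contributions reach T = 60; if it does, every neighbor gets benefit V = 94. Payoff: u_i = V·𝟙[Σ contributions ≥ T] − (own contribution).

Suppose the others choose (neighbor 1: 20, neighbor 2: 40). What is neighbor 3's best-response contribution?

Others' total = 60 ≥ 60; contributing adds cost 60 for no extra benefit.
Best response: 0.

0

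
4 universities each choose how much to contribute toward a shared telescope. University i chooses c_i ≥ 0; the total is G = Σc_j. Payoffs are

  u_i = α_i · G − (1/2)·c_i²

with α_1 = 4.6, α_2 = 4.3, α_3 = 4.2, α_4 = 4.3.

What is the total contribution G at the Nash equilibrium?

University i's FOC: ∂u_i/∂c_i = α_i − c_i = 0, so c_i* = α_i.
NE contributions = (4.6, 4.3, 4.2, 4.3); G = 17.4.

17.4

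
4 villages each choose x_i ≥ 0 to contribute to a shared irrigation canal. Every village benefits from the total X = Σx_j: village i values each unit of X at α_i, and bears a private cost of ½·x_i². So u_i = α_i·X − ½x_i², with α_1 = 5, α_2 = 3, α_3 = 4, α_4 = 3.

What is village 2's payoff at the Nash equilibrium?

Village i's FOC: ∂u_i/∂x_i = α_i − x_i = 0, so x_i* = α_i.
NE contributions = (5, 3, 4, 3); X = 15.
u_2 = α_2·X − ½·(x_2)² = 3·15 − ½·3² = 40.5.

40.5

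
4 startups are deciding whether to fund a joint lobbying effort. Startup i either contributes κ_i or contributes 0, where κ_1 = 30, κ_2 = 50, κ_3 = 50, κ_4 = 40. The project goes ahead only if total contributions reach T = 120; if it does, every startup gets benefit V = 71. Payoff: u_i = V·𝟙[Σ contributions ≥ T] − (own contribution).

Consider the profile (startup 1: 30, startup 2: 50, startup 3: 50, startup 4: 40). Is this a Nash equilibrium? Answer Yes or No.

Total = 170 ≥ 120: provided.
Startup 1 (pledges 30, payoff 41): dropping to 0 → total 140, payoff 71. Profitable deviation.

No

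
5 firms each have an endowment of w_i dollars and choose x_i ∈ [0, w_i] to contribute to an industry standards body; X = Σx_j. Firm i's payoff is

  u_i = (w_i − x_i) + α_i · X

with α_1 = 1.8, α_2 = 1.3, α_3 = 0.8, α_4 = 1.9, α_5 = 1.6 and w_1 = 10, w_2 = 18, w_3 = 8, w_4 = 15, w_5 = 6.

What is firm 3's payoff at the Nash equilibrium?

∂u_i/∂x_i = α_i − 1, so firm i contributes w_i if α_i > 1, else 0.
α_i > 1 for i ∈ {1, 2, 4, 5}; NE contributions (10, 18, 0, 15, 6), X = 49.
u_3 = (8 − 0) + 0.8·49 = 47.2.

47.2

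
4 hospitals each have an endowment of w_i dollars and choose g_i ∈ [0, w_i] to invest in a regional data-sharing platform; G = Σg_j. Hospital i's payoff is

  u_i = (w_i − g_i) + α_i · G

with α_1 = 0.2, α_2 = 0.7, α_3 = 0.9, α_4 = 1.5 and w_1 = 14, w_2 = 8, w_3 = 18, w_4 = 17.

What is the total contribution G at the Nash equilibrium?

17

∂u_i/∂g_i = α_i − 1, so hospital i contributes w_i if α_i > 1, else 0.
α_i > 1 for i ∈ {4}; NE contributions (0, 0, 0, 17), G = 17.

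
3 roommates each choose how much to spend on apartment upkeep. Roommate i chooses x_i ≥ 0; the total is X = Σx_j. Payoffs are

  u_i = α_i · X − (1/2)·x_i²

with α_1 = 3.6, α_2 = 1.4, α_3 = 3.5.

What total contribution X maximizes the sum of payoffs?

25.5

Planner FOC: ∂(Σu_j)/∂x_i = (Σα_j) − x_i = 0, so x_i^SO = Σα_j = 8.5 for every i; X^SO = 25.5.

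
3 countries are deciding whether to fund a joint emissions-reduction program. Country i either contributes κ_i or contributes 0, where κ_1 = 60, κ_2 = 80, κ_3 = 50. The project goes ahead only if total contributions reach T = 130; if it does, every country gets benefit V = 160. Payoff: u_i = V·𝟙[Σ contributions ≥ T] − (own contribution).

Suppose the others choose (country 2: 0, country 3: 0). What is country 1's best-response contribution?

0

Others' total = 0. Even contributing 60 gives 60 < 130: no benefit either way.
Best response: 0.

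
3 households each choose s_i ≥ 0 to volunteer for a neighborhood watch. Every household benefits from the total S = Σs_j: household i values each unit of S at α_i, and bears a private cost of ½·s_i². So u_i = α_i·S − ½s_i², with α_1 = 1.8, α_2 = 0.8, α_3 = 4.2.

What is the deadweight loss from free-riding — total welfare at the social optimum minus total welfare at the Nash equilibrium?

Household i's FOC: ∂u_i/∂s_i = α_i − s_i = 0, so s_i* = α_i.
NE contributions = (1.8, 0.8, 4.2); S = 6.8.
W^NE = (Σα)·S − ½Σα_i² = 6.8² − ½·21.52 = 35.48.
Planner sets s_i = Σα_j = 6.8 for every i, so S^SO = 3·6.8 = 20.4.
W^SO = (Σα)·S^SO − ½·3·(Σα)² = (3/2)·6.8² = 69.36.
Deadweight loss = W^SO − W^NE = 33.88.

33.88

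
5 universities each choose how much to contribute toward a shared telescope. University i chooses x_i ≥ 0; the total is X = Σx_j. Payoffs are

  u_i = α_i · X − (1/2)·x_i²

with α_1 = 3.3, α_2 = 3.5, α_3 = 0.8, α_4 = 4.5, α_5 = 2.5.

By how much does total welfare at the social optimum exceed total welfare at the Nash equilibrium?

344.88

University i's FOC: ∂u_i/∂x_i = α_i − x_i = 0, so x_i* = α_i.
NE contributions = (3.3, 3.5, 0.8, 4.5, 2.5); X = 14.6.
W^NE = (Σα)·X − ½Σα_i² = 14.6² − ½·50.28 = 188.02.
Planner sets x_i = Σα_j = 14.6 for every i, so X^SO = 5·14.6 = 73.
W^SO = (Σα)·X^SO − ½·5·(Σα)² = (5/2)·14.6² = 532.9.
Deadweight loss = W^SO − W^NE = 344.88.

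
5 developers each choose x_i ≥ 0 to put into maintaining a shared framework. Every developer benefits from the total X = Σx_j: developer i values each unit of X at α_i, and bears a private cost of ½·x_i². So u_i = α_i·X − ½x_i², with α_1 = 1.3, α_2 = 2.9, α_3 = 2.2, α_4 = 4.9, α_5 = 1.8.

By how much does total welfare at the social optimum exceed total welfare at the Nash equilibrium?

278.51

Developer i's FOC: ∂u_i/∂x_i = α_i − x_i = 0, so x_i* = α_i.
NE contributions = (1.3, 2.9, 2.2, 4.9, 1.8); X = 13.1.
W^NE = (Σα)·X − ½Σα_i² = 13.1² − ½·42.19 = 150.515.
Planner sets x_i = Σα_j = 13.1 for every i, so X^SO = 5·13.1 = 65.5.
W^SO = (Σα)·X^SO − ½·5·(Σα)² = (5/2)·13.1² = 429.025.
Deadweight loss = W^SO − W^NE = 278.51.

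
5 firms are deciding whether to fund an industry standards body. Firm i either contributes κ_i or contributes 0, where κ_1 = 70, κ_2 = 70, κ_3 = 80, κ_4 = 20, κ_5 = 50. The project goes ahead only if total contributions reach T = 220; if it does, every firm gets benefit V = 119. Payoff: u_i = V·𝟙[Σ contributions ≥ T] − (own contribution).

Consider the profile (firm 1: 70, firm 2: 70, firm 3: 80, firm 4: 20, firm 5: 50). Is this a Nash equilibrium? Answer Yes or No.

Total = 290 ≥ 220: provided.
Firm 1 (pledges 70, payoff 49): dropping to 0 → total 220, payoff 119. Profitable deviation.

No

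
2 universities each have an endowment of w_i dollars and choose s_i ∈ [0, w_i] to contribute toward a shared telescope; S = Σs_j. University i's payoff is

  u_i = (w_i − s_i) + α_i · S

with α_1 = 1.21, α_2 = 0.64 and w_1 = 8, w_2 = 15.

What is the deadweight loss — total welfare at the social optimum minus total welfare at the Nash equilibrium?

∂u_i/∂s_i = α_i − 1, so university i contributes w_i if α_i > 1, else 0.
α_i > 1 for i ∈ {1}; NE contributions (8, 0), S = 8.
W^NE = Σw_i − S^NE + (Σα_i)·S^NE = 23 + 0.85·8 = 29.8.
Planner: ∂(Σu_j)/∂s_i = Σα_j − 1 = 0.85 > 0, so everyone contributes w_i; S^SO = 23, W^SO = 23 + 0.85·23 = 42.55.
Deadweight loss = 12.75.

12.75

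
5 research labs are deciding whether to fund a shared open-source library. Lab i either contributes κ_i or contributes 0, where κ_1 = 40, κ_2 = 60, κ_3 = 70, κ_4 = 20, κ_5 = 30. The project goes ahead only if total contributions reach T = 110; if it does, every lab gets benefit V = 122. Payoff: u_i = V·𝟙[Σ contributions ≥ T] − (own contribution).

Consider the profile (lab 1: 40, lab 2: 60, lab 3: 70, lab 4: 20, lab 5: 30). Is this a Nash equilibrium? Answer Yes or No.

No

Total = 220 ≥ 110: provided.
Lab 1 (pledges 40, payoff 82): dropping to 0 → total 180, payoff 122. Profitable deviation.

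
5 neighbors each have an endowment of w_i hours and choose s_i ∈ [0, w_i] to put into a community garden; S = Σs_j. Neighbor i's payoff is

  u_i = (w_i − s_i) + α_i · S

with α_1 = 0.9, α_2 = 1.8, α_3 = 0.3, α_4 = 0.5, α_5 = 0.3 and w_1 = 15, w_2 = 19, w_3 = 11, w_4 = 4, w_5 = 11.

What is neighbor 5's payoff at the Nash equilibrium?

∂u_i/∂s_i = α_i − 1, so neighbor i contributes w_i if α_i > 1, else 0.
α_i > 1 for i ∈ {2}; NE contributions (0, 19, 0, 0, 0), S = 19.
u_5 = (11 − 0) + 0.3·19 = 16.7.

16.7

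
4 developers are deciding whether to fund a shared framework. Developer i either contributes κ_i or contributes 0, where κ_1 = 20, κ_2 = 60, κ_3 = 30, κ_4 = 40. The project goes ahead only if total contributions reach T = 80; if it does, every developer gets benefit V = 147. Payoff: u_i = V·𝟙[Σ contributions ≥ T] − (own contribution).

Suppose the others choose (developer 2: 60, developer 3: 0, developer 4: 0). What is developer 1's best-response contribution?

Others' total = 60. Contributing 20 brings total to 80 ≥ 80: gain V − κ_1 = 127.
Best response: 20.

20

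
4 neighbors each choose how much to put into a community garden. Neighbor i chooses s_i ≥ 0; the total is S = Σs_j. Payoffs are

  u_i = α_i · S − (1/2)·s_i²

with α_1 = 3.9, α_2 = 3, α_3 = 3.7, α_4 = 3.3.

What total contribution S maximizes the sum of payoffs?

55.6

Planner FOC: ∂(Σu_j)/∂s_i = (Σα_j) − s_i = 0, so s_i^SO = Σα_j = 13.9 for every i; S^SO = 55.6.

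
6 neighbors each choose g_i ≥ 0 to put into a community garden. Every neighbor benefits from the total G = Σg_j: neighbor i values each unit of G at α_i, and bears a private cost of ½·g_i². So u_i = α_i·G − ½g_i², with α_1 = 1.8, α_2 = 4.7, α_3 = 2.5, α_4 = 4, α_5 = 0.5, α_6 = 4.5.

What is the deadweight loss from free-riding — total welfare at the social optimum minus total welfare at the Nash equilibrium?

Neighbor i's FOC: ∂u_i/∂g_i = α_i − g_i = 0, so g_i* = α_i.
NE contributions = (1.8, 4.7, 2.5, 4, 0.5, 4.5); G = 18.
W^NE = (Σα)·G − ½Σα_i² = 18² − ½·68.08 = 289.96.
Planner sets g_i = Σα_j = 18 for every i, so G^SO = 6·18 = 108.
W^SO = (Σα)·G^SO − ½·6·(Σα)² = (6/2)·18² = 972.
Deadweight loss = W^SO − W^NE = 682.04.

682.04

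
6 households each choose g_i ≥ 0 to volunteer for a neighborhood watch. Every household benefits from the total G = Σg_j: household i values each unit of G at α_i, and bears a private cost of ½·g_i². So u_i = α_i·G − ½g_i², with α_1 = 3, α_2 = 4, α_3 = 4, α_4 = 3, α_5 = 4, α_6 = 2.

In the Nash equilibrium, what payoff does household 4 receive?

55.5

Household i's FOC: ∂u_i/∂g_i = α_i − g_i = 0, so g_i* = α_i.
NE contributions = (3, 4, 4, 3, 4, 2); G = 20.
u_4 = α_4·G − ½·(g_4)² = 3·20 − ½·3² = 55.5.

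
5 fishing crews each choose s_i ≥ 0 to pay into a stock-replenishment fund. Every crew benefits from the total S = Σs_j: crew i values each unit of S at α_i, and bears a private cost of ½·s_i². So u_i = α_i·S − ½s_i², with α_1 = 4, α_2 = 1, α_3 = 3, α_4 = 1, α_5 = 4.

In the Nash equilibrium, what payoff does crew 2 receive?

12.5

Crew i's FOC: ∂u_i/∂s_i = α_i − s_i = 0, so s_i* = α_i.
NE contributions = (4, 1, 3, 1, 4); S = 13.
u_2 = α_2·S − ½·(s_2)² = 1·13 − ½·1² = 12.5.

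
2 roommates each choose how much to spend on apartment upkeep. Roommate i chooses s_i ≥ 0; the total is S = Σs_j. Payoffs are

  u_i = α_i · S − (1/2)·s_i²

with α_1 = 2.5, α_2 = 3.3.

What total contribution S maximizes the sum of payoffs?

11.6

Planner FOC: ∂(Σu_j)/∂s_i = (Σα_j) − s_i = 0, so s_i^SO = Σα_j = 5.8 for every i; S^SO = 11.6.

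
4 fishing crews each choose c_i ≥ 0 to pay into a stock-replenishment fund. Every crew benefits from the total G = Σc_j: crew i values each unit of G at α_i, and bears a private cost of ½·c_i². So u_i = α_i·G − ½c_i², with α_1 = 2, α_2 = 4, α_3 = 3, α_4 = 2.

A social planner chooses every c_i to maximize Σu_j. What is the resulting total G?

44

Planner FOC: ∂(Σu_j)/∂c_i = (Σα_j) − c_i = 0, so c_i^SO = Σα_j = 11 for every i; G^SO = 44.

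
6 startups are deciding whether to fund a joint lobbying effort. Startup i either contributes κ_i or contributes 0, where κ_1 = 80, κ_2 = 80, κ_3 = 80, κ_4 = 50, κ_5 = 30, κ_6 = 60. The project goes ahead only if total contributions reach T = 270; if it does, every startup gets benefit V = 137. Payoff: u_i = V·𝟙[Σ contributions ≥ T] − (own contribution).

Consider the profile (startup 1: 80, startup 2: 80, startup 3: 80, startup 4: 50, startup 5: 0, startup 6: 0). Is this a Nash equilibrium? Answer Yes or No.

Yes

Total = 290 ≥ 270: provided.
Startup 1 (pledges 80, payoff 57): dropping to 0 → total 210, payoff 0. No gain.
Startup 2 (pledges 80, payoff 57): dropping to 0 → total 210, payoff 0. No gain.
Startup 3 (pledges 80, payoff 57): dropping to 0 → total 210, payoff 0. No gain.
Startup 4 (pledges 50, payoff 87): dropping to 0 → total 240, payoff 0. No gain.
Startup 5 (pledges 0, payoff 137): pledging 30 → total 320, payoff 107. No gain.
Startup 6 (pledges 0, payoff 137): pledging 60 → total 350, payoff 77. No gain.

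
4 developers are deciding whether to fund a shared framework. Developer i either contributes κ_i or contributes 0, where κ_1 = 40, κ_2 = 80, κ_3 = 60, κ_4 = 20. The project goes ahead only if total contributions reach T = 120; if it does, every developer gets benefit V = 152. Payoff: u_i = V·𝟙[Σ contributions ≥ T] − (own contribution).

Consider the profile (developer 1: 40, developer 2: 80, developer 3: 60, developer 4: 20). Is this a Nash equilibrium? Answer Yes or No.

Total = 200 ≥ 120: provided.
Developer 1 (pledges 40, payoff 112): dropping to 0 → total 160, payoff 152. Profitable deviation.

No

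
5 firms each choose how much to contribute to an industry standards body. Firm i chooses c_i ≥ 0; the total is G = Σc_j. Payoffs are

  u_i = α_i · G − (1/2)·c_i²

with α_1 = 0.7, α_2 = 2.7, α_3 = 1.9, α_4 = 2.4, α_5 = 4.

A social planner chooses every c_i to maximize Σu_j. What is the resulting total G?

58.5

Planner FOC: ∂(Σu_j)/∂c_i = (Σα_j) − c_i = 0, so c_i^SO = Σα_j = 11.7 for every i; G^SO = 58.5.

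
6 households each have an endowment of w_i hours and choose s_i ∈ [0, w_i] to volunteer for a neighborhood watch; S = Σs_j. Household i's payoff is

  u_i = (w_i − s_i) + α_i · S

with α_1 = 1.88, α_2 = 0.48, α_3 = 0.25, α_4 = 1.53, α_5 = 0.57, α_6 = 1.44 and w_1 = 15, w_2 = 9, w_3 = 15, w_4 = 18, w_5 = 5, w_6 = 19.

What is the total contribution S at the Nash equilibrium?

∂u_i/∂s_i = α_i − 1, so household i contributes w_i if α_i > 1, else 0.
α_i > 1 for i ∈ {1, 4, 6}; NE contributions (15, 0, 0, 18, 0, 19), S = 52.

52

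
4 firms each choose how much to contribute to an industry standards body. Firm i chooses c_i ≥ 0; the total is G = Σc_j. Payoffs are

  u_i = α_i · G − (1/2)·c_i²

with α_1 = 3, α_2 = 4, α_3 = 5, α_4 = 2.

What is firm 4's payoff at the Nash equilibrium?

26

Firm i's FOC: ∂u_i/∂c_i = α_i − c_i = 0, so c_i* = α_i.
NE contributions = (3, 4, 5, 2); G = 14.
u_4 = α_4·G − ½·(c_4)² = 2·14 − ½·2² = 26.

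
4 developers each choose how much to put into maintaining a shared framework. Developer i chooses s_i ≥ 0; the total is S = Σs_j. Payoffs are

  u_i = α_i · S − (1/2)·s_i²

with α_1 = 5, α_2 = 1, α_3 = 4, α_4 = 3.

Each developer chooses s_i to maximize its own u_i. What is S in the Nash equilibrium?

13

Developer i's FOC: ∂u_i/∂s_i = α_i − s_i = 0, so s_i* = α_i.
NE contributions = (5, 1, 4, 3); S = 13.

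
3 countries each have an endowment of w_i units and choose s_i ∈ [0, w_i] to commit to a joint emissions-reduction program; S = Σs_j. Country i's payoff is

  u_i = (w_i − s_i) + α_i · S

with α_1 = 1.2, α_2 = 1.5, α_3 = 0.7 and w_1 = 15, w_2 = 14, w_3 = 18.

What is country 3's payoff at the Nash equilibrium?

38.3

∂u_i/∂s_i = α_i − 1, so country i contributes w_i if α_i > 1, else 0.
α_i > 1 for i ∈ {1, 2}; NE contributions (15, 14, 0), S = 29.
u_3 = (18 − 0) + 0.7·29 = 38.3.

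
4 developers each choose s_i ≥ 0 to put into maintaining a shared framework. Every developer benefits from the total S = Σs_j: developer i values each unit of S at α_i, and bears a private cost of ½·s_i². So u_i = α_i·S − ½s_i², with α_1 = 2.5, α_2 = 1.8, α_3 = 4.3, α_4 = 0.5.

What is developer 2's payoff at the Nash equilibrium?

14.76

Developer i's FOC: ∂u_i/∂s_i = α_i − s_i = 0, so s_i* = α_i.
NE contributions = (2.5, 1.8, 4.3, 0.5); S = 9.1.
u_2 = α_2·S − ½·(s_2)² = 1.8·9.1 − ½·1.8² = 14.76.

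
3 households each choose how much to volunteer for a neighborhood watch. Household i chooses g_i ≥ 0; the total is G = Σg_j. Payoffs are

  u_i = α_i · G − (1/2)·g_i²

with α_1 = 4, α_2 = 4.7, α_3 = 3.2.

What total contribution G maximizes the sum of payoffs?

Planner FOC: ∂(Σu_j)/∂g_i = (Σα_j) − g_i = 0, so g_i^SO = Σα_j = 11.9 for every i; G^SO = 35.7.

35.7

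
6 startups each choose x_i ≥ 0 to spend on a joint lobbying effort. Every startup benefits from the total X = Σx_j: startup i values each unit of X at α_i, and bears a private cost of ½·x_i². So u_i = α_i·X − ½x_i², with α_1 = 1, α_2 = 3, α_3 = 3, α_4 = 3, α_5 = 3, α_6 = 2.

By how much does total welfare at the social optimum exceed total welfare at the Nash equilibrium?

470.5

Startup i's FOC: ∂u_i/∂x_i = α_i − x_i = 0, so x_i* = α_i.
NE contributions = (1, 3, 3, 3, 3, 2); X = 15.
W^NE = (Σα)·X − ½Σα_i² = 15² − ½·41 = 204.5.
Planner sets x_i = Σα_j = 15 for every i, so X^SO = 6·15 = 90.
W^SO = (Σα)·X^SO − ½·6·(Σα)² = (6/2)·15² = 675.
Deadweight loss = W^SO − W^NE = 470.5.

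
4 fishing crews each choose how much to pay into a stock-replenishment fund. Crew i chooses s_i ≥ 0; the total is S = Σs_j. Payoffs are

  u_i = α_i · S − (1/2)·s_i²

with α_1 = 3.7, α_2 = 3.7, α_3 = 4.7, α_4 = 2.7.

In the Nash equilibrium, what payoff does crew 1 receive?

Crew i's FOC: ∂u_i/∂s_i = α_i − s_i = 0, so s_i* = α_i.
NE contributions = (3.7, 3.7, 4.7, 2.7); S = 14.8.
u_1 = α_1·S − ½·(s_1)² = 3.7·14.8 − ½·3.7² = 47.915.

47.915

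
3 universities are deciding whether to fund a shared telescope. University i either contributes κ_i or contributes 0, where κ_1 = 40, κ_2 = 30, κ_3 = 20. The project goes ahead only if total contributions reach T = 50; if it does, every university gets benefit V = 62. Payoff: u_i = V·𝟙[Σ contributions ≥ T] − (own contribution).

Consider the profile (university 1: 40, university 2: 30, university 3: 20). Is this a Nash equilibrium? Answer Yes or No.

No

Total = 90 ≥ 50: provided.
University 1 (pledges 40, payoff 22): dropping to 0 → total 50, payoff 62. Profitable deviation.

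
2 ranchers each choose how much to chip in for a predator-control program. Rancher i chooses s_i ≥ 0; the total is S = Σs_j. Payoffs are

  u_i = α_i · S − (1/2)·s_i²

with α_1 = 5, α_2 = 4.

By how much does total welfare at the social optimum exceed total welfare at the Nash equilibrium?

20.5

Rancher i's FOC: ∂u_i/∂s_i = α_i − s_i = 0, so s_i* = α_i.
NE contributions = (5, 4); S = 9.
W^NE = (Σα)·S − ½Σα_i² = 9² − ½·41 = 60.5.
Planner sets s_i = Σα_j = 9 for every i, so S^SO = 2·9 = 18.
W^SO = (Σα)·S^SO − ½·2·(Σα)² = (2/2)·9² = 81.
Deadweight loss = W^SO − W^NE = 20.5.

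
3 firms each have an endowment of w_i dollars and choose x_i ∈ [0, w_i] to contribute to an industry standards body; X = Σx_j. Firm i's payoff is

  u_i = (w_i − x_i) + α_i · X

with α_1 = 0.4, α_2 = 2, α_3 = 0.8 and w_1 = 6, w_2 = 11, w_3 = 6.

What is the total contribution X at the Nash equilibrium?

11

∂u_i/∂x_i = α_i − 1, so firm i contributes w_i if α_i > 1, else 0.
α_i > 1 for i ∈ {2}; NE contributions (0, 11, 0), X = 11.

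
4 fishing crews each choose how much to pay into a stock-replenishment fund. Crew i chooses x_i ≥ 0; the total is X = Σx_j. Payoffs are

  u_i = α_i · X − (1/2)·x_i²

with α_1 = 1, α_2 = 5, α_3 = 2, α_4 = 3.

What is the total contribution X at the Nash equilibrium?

Crew i's FOC: ∂u_i/∂x_i = α_i − x_i = 0, so x_i* = α_i.
NE contributions = (1, 5, 2, 3); X = 11.

11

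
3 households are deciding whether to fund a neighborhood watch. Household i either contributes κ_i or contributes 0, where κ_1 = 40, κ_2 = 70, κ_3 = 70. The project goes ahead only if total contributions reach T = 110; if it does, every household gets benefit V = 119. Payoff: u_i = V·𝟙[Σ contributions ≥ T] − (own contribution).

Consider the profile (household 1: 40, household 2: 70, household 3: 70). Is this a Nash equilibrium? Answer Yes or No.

No

Total = 180 ≥ 110: provided.
Household 1 (pledges 40, payoff 79): dropping to 0 → total 140, payoff 119. Profitable deviation.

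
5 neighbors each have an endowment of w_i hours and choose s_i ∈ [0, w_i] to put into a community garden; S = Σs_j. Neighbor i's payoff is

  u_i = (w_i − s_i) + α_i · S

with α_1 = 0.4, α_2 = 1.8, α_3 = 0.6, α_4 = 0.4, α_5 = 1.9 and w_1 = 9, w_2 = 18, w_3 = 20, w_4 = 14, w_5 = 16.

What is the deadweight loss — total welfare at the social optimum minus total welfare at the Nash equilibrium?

176.3

∂u_i/∂s_i = α_i − 1, so neighbor i contributes w_i if α_i > 1, else 0.
α_i > 1 for i ∈ {2, 5}; NE contributions (0, 18, 0, 0, 16), S = 34.
W^NE = Σw_i − S^NE + (Σα_i)·S^NE = 77 + 4.1·34 = 216.4.
Planner: ∂(Σu_j)/∂s_i = Σα_j − 1 = 4.1 > 0, so everyone contributes w_i; S^SO = 77, W^SO = 77 + 4.1·77 = 392.7.
Deadweight loss = 176.3.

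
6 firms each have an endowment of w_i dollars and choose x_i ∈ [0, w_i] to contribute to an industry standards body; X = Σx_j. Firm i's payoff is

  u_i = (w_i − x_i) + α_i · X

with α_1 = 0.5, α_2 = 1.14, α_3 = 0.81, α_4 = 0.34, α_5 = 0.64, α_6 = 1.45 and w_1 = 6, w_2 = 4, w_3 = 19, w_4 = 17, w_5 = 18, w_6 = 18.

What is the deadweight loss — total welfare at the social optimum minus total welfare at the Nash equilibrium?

∂u_i/∂x_i = α_i − 1, so firm i contributes w_i if α_i > 1, else 0.
α_i > 1 for i ∈ {2, 6}; NE contributions (0, 4, 0, 0, 0, 18), X = 22.
W^NE = Σw_i − X^NE + (Σα_i)·X^NE = 82 + 3.88·22 = 167.36.
Planner: ∂(Σu_j)/∂x_i = Σα_j − 1 = 3.88 > 0, so everyone contributes w_i; X^SO = 82, W^SO = 82 + 3.88·82 = 400.16.
Deadweight loss = 232.8.

232.8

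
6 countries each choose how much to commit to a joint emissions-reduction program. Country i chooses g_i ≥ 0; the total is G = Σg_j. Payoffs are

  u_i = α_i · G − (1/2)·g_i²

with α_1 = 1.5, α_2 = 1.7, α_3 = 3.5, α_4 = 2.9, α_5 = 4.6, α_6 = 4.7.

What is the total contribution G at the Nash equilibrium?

Country i's FOC: ∂u_i/∂g_i = α_i − g_i = 0, so g_i* = α_i.
NE contributions = (1.5, 1.7, 3.5, 2.9, 4.6, 4.7); G = 18.9.

18.9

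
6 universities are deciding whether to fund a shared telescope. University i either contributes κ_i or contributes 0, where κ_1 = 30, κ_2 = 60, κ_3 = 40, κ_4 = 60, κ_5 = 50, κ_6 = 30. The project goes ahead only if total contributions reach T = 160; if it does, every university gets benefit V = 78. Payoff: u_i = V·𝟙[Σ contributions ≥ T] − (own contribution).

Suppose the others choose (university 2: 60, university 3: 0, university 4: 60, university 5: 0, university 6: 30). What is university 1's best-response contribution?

30

Others' total = 150. Contributing 30 brings total to 180 ≥ 160: gain V − κ_1 = 48.
Best response: 30.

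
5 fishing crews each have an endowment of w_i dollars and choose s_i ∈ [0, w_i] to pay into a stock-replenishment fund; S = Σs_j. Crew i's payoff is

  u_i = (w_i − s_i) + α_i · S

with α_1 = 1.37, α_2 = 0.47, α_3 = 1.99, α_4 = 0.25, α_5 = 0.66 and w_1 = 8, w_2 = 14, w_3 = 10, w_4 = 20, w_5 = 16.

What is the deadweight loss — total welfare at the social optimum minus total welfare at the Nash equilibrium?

187

∂u_i/∂s_i = α_i − 1, so crew i contributes w_i if α_i > 1, else 0.
α_i > 1 for i ∈ {1, 3}; NE contributions (8, 0, 10, 0, 0), S = 18.
W^NE = Σw_i − S^NE + (Σα_i)·S^NE = 68 + 3.74·18 = 135.32.
Planner: ∂(Σu_j)/∂s_i = Σα_j − 1 = 3.74 > 0, so everyone contributes w_i; S^SO = 68, W^SO = 68 + 3.74·68 = 322.32.
Deadweight loss = 187.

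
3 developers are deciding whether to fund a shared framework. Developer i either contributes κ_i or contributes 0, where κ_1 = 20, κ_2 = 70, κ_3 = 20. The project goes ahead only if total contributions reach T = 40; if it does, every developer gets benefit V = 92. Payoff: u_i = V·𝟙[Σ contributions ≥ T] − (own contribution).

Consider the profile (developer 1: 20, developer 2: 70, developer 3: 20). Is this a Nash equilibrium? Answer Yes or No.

No

Total = 110 ≥ 40: provided.
Developer 1 (pledges 20, payoff 72): dropping to 0 → total 90, payoff 92. Profitable deviation.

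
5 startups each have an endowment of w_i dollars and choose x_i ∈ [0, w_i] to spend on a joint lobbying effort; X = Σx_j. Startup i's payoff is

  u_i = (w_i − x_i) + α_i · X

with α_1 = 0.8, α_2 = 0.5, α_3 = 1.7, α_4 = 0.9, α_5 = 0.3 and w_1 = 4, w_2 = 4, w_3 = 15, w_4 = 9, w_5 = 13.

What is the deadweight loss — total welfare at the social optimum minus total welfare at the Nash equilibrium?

∂u_i/∂x_i = α_i − 1, so startup i contributes w_i if α_i > 1, else 0.
α_i > 1 for i ∈ {3}; NE contributions (0, 0, 15, 0, 0), X = 15.
W^NE = Σw_i − X^NE + (Σα_i)·X^NE = 45 + 3.2·15 = 93.
Planner: ∂(Σu_j)/∂x_i = Σα_j − 1 = 3.2 > 0, so everyone contributes w_i; X^SO = 45, W^SO = 45 + 3.2·45 = 189.
Deadweight loss = 96.

96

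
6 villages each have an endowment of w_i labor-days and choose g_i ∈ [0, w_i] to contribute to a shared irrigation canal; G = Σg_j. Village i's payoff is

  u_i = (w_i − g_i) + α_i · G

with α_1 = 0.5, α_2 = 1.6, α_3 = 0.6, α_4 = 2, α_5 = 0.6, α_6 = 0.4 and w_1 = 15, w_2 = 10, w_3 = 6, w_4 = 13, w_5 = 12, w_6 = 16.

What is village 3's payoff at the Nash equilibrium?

19.8

∂u_i/∂g_i = α_i − 1, so village i contributes w_i if α_i > 1, else 0.
α_i > 1 for i ∈ {2, 4}; NE contributions (0, 10, 0, 13, 0, 0), G = 23.
u_3 = (6 − 0) + 0.6·23 = 19.8.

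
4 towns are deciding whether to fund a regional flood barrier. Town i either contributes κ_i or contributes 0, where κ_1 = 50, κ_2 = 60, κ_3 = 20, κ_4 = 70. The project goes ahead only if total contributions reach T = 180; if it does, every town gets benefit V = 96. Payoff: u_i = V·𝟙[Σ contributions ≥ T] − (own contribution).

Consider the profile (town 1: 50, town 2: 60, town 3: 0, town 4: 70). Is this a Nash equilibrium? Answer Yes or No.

Total = 180 ≥ 180: provided.
Town 1 (pledges 50, payoff 46): dropping to 0 → total 130, payoff 0. No gain.
Town 2 (pledges 60, payoff 36): dropping to 0 → total 120, payoff 0. No gain.
Town 3 (pledges 0, payoff 96): pledging 20 → total 200, payoff 76. No gain.
Town 4 (pledges 70, payoff 26): dropping to 0 → total 110, payoff 0. No gain.

Yes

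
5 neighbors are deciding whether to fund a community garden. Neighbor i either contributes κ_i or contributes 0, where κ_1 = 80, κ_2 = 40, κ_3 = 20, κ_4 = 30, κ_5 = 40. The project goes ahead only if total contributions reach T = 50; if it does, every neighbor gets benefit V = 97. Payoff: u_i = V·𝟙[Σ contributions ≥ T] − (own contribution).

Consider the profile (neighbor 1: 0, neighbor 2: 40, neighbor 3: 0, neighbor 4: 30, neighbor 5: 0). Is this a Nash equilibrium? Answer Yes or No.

Yes

Total = 70 ≥ 50: provided.
Neighbor 1 (pledges 0, payoff 97): pledging 80 → total 150, payoff 17. No gain.
Neighbor 2 (pledges 40, payoff 57): dropping to 0 → total 30, payoff 0. No gain.
Neighbor 3 (pledges 0, payoff 97): pledging 20 → total 90, payoff 77. No gain.
Neighbor 4 (pledges 30, payoff 67): dropping to 0 → total 40, payoff 0. No gain.
Neighbor 5 (pledges 0, payoff 97): pledging 40 → total 110, payoff 57. No gain.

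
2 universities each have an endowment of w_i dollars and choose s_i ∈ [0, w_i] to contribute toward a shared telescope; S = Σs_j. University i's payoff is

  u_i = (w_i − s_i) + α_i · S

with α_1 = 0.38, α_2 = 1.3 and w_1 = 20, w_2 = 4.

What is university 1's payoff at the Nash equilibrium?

∂u_i/∂s_i = α_i − 1, so university i contributes w_i if α_i > 1, else 0.
α_i > 1 for i ∈ {2}; NE contributions (0, 4), S = 4.
u_1 = (20 − 0) + 0.38·4 = 21.52.

21.52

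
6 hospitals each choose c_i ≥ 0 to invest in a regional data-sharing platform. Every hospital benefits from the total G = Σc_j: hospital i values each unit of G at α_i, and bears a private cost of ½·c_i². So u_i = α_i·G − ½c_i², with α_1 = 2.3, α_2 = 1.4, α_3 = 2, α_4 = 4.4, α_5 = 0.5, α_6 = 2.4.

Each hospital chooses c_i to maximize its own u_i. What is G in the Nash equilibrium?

Hospital i's FOC: ∂u_i/∂c_i = α_i − c_i = 0, so c_i* = α_i.
NE contributions = (2.3, 1.4, 2, 4.4, 0.5, 2.4); G = 13.

13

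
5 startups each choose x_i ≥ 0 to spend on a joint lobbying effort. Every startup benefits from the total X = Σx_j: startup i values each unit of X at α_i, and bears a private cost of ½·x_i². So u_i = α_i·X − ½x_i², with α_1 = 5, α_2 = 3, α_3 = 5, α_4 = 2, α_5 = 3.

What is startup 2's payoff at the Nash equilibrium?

49.5

Startup i's FOC: ∂u_i/∂x_i = α_i − x_i = 0, so x_i* = α_i.
NE contributions = (5, 3, 5, 2, 3); X = 18.
u_2 = α_2·X − ½·(x_2)² = 3·18 − ½·3² = 49.5.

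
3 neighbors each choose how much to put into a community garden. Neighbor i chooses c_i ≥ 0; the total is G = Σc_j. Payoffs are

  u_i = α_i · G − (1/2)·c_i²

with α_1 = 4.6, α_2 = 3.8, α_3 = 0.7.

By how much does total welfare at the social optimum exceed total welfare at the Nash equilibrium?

59.45

Neighbor i's FOC: ∂u_i/∂c_i = α_i − c_i = 0, so c_i* = α_i.
NE contributions = (4.6, 3.8, 0.7); G = 9.1.
W^NE = (Σα)·G − ½Σα_i² = 9.1² − ½·36.09 = 64.765.
Planner sets c_i = Σα_j = 9.1 for every i, so G^SO = 3·9.1 = 27.3.
W^SO = (Σα)·G^SO − ½·3·(Σα)² = (3/2)·9.1² = 124.215.
Deadweight loss = W^SO − W^NE = 59.45.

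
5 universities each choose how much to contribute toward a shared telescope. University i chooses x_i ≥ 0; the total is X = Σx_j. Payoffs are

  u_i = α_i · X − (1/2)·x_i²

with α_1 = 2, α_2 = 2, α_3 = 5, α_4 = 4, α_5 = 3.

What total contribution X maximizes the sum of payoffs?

80

Planner FOC: ∂(Σu_j)/∂x_i = (Σα_j) − x_i = 0, so x_i^SO = Σα_j = 16 for every i; X^SO = 80.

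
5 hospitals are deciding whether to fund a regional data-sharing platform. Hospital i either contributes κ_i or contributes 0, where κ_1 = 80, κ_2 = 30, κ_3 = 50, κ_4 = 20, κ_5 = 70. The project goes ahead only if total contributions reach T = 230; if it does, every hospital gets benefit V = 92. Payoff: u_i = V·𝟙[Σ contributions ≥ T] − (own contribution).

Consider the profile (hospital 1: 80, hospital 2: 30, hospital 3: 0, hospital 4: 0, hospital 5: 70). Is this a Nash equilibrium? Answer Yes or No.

Total = 180 < 230: not provided.
Hospital 1 (pledges 80, payoff -80): dropping to 0 → total 100, payoff 0. Profitable deviation.

No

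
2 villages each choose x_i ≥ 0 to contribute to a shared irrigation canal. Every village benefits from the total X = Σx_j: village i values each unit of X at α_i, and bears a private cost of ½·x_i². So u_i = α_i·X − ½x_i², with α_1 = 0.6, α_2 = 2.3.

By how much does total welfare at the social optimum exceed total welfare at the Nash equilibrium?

2.825

Village i's FOC: ∂u_i/∂x_i = α_i − x_i = 0, so x_i* = α_i.
NE contributions = (0.6, 2.3); X = 2.9.
W^NE = (Σα)·X − ½Σα_i² = 2.9² − ½·5.65 = 5.585.
Planner sets x_i = Σα_j = 2.9 for every i, so X^SO = 2·2.9 = 5.8.
W^SO = (Σα)·X^SO − ½·2·(Σα)² = (2/2)·2.9² = 8.41.
Deadweight loss = W^SO − W^NE = 2.825.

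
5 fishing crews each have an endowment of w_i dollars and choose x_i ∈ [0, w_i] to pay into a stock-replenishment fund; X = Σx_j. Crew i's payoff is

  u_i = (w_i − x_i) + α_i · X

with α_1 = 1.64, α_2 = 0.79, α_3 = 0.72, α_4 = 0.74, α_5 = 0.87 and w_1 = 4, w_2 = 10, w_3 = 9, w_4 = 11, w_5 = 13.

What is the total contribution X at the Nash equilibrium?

4

∂u_i/∂x_i = α_i − 1, so crew i contributes w_i if α_i > 1, else 0.
α_i > 1 for i ∈ {1}; NE contributions (4, 0, 0, 0, 0), X = 4.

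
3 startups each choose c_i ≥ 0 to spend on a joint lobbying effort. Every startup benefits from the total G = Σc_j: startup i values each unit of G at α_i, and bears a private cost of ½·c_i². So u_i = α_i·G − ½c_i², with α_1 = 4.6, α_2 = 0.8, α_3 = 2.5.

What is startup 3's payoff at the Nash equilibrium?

Startup i's FOC: ∂u_i/∂c_i = α_i − c_i = 0, so c_i* = α_i.
NE contributions = (4.6, 0.8, 2.5); G = 7.9.
u_3 = α_3·G − ½·(c_3)² = 2.5·7.9 − ½·2.5² = 16.625.

16.625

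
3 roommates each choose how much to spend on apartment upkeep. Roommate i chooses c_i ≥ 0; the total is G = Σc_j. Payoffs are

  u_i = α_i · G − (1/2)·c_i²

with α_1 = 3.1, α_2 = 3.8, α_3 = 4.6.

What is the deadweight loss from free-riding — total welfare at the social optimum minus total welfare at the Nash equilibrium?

88.73

Roommate i's FOC: ∂u_i/∂c_i = α_i − c_i = 0, so c_i* = α_i.
NE contributions = (3.1, 3.8, 4.6); G = 11.5.
W^NE = (Σα)·G − ½Σα_i² = 11.5² − ½·45.21 = 109.645.
Planner sets c_i = Σα_j = 11.5 for every i, so G^SO = 3·11.5 = 34.5.
W^SO = (Σα)·G^SO − ½·3·(Σα)² = (3/2)·11.5² = 198.375.
Deadweight loss = W^SO − W^NE = 88.73.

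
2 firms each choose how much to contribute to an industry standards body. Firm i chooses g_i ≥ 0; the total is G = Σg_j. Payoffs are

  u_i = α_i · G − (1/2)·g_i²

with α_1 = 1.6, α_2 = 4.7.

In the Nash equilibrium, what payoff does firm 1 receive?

Firm i's FOC: ∂u_i/∂g_i = α_i − g_i = 0, so g_i* = α_i.
NE contributions = (1.6, 4.7); G = 6.3.
u_1 = α_1·G − ½·(g_1)² = 1.6·6.3 − ½·1.6² = 8.8.

8.8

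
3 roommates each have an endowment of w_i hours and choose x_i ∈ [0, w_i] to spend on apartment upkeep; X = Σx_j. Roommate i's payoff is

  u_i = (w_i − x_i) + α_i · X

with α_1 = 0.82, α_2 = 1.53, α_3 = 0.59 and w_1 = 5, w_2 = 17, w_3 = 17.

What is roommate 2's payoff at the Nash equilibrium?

26.01

∂u_i/∂x_i = α_i − 1, so roommate i contributes w_i if α_i > 1, else 0.
α_i > 1 for i ∈ {2}; NE contributions (0, 17, 0), X = 17.
u_2 = (17 − 17) + 1.53·17 = 26.01.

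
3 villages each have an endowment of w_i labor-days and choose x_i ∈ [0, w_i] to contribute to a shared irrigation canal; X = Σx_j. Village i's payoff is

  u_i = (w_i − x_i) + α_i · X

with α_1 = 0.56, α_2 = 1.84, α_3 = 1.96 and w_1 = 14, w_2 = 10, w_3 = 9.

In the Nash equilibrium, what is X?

∂u_i/∂x_i = α_i − 1, so village i contributes w_i if α_i > 1, else 0.
α_i > 1 for i ∈ {2, 3}; NE contributions (0, 10, 9), X = 19.

19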